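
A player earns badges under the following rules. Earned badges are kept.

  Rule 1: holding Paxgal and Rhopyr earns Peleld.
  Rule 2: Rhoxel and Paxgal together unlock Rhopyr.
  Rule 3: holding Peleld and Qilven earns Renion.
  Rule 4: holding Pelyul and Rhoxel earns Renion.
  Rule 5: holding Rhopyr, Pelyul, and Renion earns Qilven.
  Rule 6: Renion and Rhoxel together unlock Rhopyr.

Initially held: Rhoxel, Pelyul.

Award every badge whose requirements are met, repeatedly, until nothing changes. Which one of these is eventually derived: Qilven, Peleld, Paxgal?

Qilven

With Pelyul and Rhoxel, Renion is earned (Rule 4).
With Renion and Rhoxel, Rhopyr is earned (Rule 6).
With Rhopyr, Pelyul, and Renion, Qilven is earned (Rule 5).
Peleld would need Paxgal and Rhopyr (Rule 1), but Paxgal is never earned. No rule produces Paxgal, and it is not given.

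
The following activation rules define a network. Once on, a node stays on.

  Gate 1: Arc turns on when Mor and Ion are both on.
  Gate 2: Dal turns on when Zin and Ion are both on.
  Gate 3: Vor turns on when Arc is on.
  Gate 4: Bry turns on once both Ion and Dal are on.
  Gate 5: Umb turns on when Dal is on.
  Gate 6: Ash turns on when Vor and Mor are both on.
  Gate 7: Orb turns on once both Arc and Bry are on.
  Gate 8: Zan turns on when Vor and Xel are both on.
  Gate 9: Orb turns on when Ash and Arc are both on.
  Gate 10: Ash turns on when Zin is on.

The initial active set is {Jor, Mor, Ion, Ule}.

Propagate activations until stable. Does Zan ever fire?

Zan would need Vor and Xel (Gate 8), but Xel never turns on.

No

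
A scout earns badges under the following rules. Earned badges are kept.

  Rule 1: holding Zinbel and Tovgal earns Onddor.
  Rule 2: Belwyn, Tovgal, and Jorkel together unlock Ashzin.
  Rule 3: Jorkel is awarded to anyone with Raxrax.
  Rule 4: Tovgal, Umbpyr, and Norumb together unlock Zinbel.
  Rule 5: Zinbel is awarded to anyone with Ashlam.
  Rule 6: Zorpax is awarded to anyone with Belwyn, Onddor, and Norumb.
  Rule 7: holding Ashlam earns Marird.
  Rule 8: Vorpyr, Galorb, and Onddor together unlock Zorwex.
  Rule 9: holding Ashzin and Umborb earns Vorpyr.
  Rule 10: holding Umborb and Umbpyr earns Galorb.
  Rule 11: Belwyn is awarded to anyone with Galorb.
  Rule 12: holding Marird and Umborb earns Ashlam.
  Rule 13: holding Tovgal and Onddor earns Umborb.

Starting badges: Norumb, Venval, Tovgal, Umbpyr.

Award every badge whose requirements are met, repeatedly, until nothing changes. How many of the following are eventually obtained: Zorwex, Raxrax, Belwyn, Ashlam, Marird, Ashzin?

1

With Tovgal, Umbpyr, and Norumb, Zinbel is earned (Rule 4).
With Zinbel and Tovgal, Onddor is earned (Rule 1).
With Tovgal and Onddor, Umborb is earned (Rule 13).
With Umborb and Umbpyr, Galorb is earned (Rule 10).
With Galorb, Belwyn is earned (Rule 11).
Zorwex would need Vorpyr, Galorb, and Onddor (Rule 8), but Vorpyr is never earned.
No rule produces Raxrax, and it is not given.
Belwyn: reached.
Ashlam would need Marird and Umborb (Rule 12), but Marird is never earned.
Marird would need Ashlam (Rule 7), but Ashlam is never earned.
Ashzin would need Belwyn, Tovgal, and Jorkel (Rule 2), but Jorkel is never earned.
Reached: Belwyn — 1 of the 6.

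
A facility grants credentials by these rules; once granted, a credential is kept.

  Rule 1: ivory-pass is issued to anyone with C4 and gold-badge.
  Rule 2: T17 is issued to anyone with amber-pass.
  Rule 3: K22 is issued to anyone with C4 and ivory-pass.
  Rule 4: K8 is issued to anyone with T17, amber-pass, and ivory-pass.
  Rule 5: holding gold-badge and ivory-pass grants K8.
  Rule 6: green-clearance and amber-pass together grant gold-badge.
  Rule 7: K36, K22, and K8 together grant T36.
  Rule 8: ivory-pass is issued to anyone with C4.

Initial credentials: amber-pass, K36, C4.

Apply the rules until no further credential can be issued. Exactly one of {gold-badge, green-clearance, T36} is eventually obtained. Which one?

T36

Holding amber-pass grants T17 (Rule 2).
Holding C4 grants ivory-pass (Rule 8).
Holding C4 and ivory-pass grants K22 (Rule 3).
Holding T17, amber-pass, and ivory-pass grants K8 (Rule 4).
Holding K36, K22, and K8 grants T36 (Rule 7).
No rule produces green-clearance, and it is not given. gold-badge would need green-clearance and amber-pass (Rule 6), but green-clearance is never granted.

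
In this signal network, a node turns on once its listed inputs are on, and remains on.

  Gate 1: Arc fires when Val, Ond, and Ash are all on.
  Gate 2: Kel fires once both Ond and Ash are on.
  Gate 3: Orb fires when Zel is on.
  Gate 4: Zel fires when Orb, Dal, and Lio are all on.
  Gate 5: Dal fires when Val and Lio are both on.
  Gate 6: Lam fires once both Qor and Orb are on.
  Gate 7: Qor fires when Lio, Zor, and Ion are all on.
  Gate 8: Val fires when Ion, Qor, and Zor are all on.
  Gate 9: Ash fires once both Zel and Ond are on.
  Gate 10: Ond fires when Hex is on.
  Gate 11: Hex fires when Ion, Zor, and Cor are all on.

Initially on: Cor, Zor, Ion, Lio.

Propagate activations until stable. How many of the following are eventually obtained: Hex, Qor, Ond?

3

Gate 11: Ion, Zor, and Cor on → Hex on.
Lio, Zor, and Ion are on, so Qor fires (Gate 7).
Gate 10: Hex on → Ond on.
Hex: reached.
Qor: reached.
Ond: reached.
All 3 are reached.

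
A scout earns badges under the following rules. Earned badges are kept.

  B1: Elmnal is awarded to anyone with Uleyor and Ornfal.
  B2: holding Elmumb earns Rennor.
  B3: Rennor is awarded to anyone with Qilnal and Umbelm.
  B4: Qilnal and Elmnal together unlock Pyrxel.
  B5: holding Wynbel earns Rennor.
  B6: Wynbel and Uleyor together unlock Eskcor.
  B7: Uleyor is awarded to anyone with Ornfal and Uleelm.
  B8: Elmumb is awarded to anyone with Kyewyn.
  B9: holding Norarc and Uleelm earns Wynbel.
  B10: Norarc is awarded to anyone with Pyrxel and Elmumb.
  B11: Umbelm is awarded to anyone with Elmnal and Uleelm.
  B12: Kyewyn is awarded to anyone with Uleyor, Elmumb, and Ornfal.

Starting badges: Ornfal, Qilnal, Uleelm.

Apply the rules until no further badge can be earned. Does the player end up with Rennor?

Yes

With Ornfal and Uleelm, Uleyor is earned (B7).
With Uleyor and Ornfal, Elmnal is earned (B1).
With Elmnal and Uleelm, Umbelm is earned (B11).
With Qilnal and Umbelm, Rennor is earned (B3).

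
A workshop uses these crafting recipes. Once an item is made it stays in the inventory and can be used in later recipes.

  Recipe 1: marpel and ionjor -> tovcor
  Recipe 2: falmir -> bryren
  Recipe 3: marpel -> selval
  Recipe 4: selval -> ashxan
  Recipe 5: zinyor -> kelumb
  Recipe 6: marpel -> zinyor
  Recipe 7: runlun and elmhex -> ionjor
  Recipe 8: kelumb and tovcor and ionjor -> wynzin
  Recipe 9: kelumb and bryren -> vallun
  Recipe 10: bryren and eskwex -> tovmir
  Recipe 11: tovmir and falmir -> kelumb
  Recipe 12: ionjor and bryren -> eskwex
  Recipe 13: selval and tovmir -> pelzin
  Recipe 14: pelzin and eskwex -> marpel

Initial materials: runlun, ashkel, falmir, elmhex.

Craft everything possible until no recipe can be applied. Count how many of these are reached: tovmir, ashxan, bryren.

Using Recipe 7, runlun and elmhex make ionjor.
falmir -> bryren (Recipe 2).
Using Recipe 12, ionjor and bryren make eskwex.
bryren and eskwex -> tovmir (Recipe 10).
tovmir: reached.
ashxan would need selval (Recipe 4), but selval is never obtained.
bryren: reached.
Reached: tovmir and bryren — 2 of the 3.

2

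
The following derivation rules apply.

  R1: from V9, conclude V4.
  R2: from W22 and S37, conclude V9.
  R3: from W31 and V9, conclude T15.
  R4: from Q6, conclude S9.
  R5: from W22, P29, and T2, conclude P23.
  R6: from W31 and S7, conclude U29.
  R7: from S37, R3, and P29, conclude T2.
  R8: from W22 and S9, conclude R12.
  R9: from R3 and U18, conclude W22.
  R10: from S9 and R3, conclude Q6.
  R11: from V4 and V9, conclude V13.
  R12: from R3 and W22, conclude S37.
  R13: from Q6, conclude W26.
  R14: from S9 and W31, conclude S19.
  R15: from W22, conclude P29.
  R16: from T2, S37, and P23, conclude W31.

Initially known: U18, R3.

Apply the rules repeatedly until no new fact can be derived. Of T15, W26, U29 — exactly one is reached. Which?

T15

R3 and U18 hold, so W22 follows (R9).
From R3 and W22, R12 gives S37.
From W22, R15 gives P29.
From S37, R3, and P29, R7 gives T2.
W22 and S37 hold, so V9 follows (R2).
From W22, P29, and T2, R5 gives P23.
From T2, S37, and P23, R16 gives W31.
From W31 and V9, R3 gives T15.
U29 would need W31 and S7 (R6), but S7 is never established. W26 would need Q6 (R13), but Q6 is never established.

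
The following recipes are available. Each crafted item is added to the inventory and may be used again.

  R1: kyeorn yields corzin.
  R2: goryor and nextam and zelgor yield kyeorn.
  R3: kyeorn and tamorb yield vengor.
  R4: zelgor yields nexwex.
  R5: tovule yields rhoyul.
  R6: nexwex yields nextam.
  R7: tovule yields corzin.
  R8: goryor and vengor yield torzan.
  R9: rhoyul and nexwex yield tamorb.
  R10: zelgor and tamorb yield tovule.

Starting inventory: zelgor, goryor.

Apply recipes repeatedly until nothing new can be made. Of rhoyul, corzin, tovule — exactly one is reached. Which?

corzin

zelgor → nexwex (R4).
nexwex → nextam (R6).
Using R2, goryor, nextam, and zelgor make kyeorn.
kyeorn → corzin (R1).
rhoyul would need tovule (R5), but tovule is never obtained. tovule would need zelgor and tamorb (R10), but tamorb is never obtained.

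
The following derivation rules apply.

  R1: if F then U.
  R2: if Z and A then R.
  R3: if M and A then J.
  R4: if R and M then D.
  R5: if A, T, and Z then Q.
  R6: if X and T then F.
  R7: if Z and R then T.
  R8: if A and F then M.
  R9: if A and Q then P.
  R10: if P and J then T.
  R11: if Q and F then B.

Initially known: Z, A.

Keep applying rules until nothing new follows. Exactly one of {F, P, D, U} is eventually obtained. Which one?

Z and A hold, so R follows (R2).
Z and R hold, so T follows (R7).
A, T, and Z hold, so Q follows (R5).
From A and Q, R9 gives P.
U would need F (R1), but F is never established. F would need X and T (R6), but X is never established. D would need R and M (R4), but M is never established.

P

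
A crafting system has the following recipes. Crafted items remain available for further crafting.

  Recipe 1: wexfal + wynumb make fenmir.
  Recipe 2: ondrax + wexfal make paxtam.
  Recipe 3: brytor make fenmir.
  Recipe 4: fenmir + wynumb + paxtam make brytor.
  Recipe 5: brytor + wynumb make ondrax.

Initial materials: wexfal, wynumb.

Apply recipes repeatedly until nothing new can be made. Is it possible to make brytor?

No

brytor would need fenmir, wynumb, and paxtam (Recipe 4), but paxtam is never obtained.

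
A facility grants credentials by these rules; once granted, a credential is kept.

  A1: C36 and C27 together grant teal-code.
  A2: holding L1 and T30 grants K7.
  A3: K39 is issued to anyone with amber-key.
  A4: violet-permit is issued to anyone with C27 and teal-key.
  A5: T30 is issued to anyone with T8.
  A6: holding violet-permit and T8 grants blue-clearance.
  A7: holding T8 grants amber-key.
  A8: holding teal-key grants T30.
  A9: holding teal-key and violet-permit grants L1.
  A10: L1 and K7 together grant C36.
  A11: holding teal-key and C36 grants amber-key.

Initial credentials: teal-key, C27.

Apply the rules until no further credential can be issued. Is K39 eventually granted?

Yes

Holding C27 and teal-key grants violet-permit (A4).
Holding teal-key grants T30 (A8).
Holding teal-key and violet-permit grants L1 (A9).
Holding L1 and T30 grants K7 (A2).
Holding L1 and K7 grants C36 (A10).
Holding teal-key and C36 grants amber-key (A11).
Holding amber-key grants K39 (A3).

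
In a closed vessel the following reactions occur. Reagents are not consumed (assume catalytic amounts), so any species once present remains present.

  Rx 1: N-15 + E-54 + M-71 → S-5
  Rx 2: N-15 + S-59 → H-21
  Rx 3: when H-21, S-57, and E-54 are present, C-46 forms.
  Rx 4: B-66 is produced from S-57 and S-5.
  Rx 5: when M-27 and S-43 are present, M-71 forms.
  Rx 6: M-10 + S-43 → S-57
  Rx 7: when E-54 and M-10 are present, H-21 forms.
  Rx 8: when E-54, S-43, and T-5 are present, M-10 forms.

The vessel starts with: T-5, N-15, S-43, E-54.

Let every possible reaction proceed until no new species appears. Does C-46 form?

E-54, S-43, and T-5 present → M-10 forms (Rx 8).
E-54 and M-10 present → H-21 forms (Rx 7).
M-10 and S-43 present → S-57 forms (Rx 6).
H-21, S-57, and E-54 present → C-46 forms (Rx 3).

Yes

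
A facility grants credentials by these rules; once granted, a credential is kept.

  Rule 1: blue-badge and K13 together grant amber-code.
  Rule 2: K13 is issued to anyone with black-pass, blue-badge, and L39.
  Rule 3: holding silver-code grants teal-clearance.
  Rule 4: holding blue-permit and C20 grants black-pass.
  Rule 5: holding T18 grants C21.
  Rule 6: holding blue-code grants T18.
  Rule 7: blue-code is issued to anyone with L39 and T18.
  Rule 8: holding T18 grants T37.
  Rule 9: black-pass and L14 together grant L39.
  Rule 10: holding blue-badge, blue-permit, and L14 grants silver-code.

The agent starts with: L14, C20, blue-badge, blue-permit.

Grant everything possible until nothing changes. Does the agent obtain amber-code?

Yes

Holding blue-permit and C20 grants black-pass (Rule 4).
Holding black-pass and L14 grants L39 (Rule 9).
Holding black-pass, blue-badge, and L39 grants K13 (Rule 2).
Holding blue-badge and K13 grants amber-code (Rule 1).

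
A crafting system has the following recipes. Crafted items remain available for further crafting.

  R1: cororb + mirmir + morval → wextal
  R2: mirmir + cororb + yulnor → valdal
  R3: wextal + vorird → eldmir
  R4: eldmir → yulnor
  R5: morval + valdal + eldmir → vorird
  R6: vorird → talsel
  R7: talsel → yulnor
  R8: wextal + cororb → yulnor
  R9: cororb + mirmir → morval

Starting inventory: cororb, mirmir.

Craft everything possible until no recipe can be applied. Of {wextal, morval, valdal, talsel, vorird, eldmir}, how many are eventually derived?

3

cororb + mirmir → morval (R9).
cororb + mirmir + morval → wextal (R1).
Using R8, wextal and cororb make yulnor.
mirmir + cororb + yulnor → valdal (R2).
wextal: reached.
morval: reached.
valdal: reached.
talsel would need vorird (R6), but vorird is never obtained.
vorird would need morval, valdal, and eldmir (R5), but eldmir is never obtained.
eldmir would need wextal and vorird (R3), but vorird is never obtained.
Reached: wextal, morval, and valdal — 3 of the 6.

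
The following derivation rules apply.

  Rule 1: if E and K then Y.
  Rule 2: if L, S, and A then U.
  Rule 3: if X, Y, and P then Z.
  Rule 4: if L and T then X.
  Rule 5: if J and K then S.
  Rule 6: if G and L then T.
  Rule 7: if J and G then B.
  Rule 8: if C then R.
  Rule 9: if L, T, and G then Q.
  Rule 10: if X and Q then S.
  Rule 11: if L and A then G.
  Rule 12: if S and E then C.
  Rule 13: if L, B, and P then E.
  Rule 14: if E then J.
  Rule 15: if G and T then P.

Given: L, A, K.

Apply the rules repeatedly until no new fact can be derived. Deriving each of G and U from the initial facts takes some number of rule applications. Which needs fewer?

G

G: From L and A, Rule 11 gives G. [1 rule application]
U: From L and A, Rule 11 gives G. G and L hold, so T follows (Rule 6). L and T hold, so X follows (Rule 4). From L, T, and G, Rule 9 gives Q. X and Q hold, so S follows (Rule 10). From L, S, and A, Rule 2 gives U. [6 rule applications]
G needs fewer.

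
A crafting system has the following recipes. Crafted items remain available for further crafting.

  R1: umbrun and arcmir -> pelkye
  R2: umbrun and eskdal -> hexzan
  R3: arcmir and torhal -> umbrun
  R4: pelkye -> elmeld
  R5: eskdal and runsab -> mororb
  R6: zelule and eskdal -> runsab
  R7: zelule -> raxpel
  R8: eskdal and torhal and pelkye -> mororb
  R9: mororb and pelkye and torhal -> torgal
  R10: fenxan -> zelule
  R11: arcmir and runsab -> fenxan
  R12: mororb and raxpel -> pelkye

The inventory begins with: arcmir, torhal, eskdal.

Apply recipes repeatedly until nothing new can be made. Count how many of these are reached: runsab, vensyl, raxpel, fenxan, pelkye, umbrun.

arcmir and torhal -> umbrun (R3).
umbrun and arcmir -> pelkye (R1).
runsab would need zelule and eskdal (R6), but zelule is never obtained.
No rule produces vensyl, and it is not given.
raxpel would need zelule (R7), but zelule is never obtained.
fenxan would need arcmir and runsab (R11), but runsab is never obtained.
pelkye: reached.
umbrun: reached.
Reached: pelkye and umbrun — 2 of the 6.

2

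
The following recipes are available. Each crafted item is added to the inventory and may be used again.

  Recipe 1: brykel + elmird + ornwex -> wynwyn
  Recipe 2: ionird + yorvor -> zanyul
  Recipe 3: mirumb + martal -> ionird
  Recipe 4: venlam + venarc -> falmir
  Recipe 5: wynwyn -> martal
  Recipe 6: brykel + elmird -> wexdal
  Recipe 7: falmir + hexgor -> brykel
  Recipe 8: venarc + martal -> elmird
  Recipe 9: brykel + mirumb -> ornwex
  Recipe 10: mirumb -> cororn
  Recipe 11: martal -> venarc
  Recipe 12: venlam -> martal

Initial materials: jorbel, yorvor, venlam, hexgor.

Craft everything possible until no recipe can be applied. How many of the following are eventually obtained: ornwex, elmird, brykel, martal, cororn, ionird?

venlam -> martal (Recipe 12).
Using Recipe 11, martal makes venarc.
Using Recipe 8, venarc and martal make elmird.
Using Recipe 4, venlam and venarc make falmir.
falmir + hexgor -> brykel (Recipe 7).
ornwex would need brykel and mirumb (Recipe 9), but mirumb is never obtained.
elmird: reached.
brykel: reached.
martal: reached.
cororn would need mirumb (Recipe 10), but mirumb is never obtained.
ionird would need mirumb and martal (Recipe 3), but mirumb is never obtained.
Reached: elmird, brykel, and martal — 3 of the 6.

3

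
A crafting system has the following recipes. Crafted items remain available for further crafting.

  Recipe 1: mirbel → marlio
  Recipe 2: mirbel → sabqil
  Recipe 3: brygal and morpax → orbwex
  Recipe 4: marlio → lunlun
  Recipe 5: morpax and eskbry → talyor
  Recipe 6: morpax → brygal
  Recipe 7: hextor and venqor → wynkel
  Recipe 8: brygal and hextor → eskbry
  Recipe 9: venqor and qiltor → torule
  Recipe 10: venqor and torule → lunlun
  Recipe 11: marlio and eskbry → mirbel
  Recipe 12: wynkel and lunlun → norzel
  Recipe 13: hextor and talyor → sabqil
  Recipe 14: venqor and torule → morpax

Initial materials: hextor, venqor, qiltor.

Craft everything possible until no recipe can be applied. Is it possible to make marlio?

No

marlio would need mirbel (Recipe 1), but mirbel is never obtained.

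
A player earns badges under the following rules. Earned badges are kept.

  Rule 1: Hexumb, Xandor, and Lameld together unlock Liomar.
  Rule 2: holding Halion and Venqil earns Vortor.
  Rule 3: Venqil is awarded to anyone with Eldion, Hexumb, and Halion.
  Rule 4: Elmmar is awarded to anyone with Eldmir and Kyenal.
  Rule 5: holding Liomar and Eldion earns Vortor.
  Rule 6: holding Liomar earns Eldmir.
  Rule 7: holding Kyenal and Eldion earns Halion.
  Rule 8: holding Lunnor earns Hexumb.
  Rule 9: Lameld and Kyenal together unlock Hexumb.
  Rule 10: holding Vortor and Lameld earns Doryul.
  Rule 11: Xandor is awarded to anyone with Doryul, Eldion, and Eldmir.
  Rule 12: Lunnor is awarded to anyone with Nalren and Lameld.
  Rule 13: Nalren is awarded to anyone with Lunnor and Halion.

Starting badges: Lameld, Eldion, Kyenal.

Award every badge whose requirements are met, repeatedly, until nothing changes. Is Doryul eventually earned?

With Kyenal and Eldion, Halion is earned (Rule 7).
With Lameld and Kyenal, Hexumb is earned (Rule 9).
With Eldion, Hexumb, and Halion, Venqil is earned (Rule 3).
With Halion and Venqil, Vortor is earned (Rule 2).
With Vortor and Lameld, Doryul is earned (Rule 10).

Yes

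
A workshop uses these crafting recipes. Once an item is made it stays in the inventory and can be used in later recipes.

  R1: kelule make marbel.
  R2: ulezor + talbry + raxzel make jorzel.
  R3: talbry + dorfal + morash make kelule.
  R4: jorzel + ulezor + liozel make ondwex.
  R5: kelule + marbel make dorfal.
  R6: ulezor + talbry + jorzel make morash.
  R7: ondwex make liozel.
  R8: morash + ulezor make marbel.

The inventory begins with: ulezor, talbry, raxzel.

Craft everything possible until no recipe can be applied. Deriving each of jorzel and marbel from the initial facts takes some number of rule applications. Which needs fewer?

jorzel

jorzel: Using R2, ulezor, talbry, and raxzel make jorzel. [1 rule application]
marbel: Using R2, ulezor, talbry, and raxzel make jorzel. Using R6, ulezor, talbry, and jorzel make morash. morash + ulezor → marbel (R8). [3 rule applications]
jorzel needs fewer.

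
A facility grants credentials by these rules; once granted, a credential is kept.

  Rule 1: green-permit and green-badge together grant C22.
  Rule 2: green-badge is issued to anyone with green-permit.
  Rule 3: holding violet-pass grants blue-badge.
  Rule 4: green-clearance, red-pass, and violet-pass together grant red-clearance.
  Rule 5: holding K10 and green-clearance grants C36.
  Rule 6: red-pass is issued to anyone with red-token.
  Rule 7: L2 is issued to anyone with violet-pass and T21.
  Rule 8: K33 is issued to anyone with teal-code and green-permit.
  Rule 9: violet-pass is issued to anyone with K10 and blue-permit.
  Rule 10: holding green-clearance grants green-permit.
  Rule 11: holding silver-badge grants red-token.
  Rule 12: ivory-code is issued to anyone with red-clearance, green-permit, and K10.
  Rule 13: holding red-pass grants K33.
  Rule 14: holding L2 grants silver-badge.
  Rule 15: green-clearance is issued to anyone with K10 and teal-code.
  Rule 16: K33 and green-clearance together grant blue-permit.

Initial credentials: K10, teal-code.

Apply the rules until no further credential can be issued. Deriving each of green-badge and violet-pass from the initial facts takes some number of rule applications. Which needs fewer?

green-badge: Holding K10 and teal-code grants green-clearance (Rule 15). Holding green-clearance grants green-permit (Rule 10). Holding green-permit grants green-badge (Rule 2). [3 rule applications]
violet-pass: Holding K10 and teal-code grants green-clearance (Rule 15). Holding green-clearance grants green-permit (Rule 10). Holding teal-code and green-permit grants K33 (Rule 8). Holding K33 and green-clearance grants blue-permit (Rule 16). Holding K10 and blue-permit grants violet-pass (Rule 9). [5 rule applications]
green-badge needs fewer.

green-badge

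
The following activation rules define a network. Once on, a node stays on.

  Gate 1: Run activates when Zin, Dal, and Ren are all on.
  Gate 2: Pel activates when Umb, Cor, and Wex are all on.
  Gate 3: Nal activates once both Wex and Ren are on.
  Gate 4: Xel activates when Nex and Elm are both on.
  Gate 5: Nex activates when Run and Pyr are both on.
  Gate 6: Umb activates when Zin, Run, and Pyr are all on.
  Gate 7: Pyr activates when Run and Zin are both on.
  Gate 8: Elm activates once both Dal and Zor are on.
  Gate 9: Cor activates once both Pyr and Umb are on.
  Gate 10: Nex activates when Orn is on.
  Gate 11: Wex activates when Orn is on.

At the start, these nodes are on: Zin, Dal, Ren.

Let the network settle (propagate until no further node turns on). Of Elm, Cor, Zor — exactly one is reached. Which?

Gate 1: Zin, Dal, and Ren on → Run on.
Run and Zin are on, so Pyr activates (Gate 7).
Gate 6: Zin, Run, and Pyr on → Umb on.
Gate 9: Pyr and Umb on → Cor on.
No rule produces Zor, and it is not given. Elm would need Dal and Zor (Gate 8), but Zor never turns on.

Cor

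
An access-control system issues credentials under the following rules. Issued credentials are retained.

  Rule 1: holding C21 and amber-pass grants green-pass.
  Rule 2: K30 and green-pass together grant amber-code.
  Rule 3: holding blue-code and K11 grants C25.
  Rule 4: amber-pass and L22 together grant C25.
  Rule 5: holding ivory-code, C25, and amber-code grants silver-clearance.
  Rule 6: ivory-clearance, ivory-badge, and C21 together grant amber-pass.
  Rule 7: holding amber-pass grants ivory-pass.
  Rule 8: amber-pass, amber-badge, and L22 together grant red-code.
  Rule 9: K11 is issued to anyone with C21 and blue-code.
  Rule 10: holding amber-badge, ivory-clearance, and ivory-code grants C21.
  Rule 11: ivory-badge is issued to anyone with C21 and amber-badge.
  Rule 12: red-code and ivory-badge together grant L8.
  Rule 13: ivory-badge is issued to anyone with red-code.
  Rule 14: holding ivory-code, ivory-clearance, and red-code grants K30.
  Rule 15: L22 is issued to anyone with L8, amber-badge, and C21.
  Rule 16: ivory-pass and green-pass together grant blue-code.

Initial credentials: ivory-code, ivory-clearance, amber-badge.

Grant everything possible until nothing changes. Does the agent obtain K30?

K30 would need ivory-code, ivory-clearance, and red-code (Rule 14), but red-code is never granted.

No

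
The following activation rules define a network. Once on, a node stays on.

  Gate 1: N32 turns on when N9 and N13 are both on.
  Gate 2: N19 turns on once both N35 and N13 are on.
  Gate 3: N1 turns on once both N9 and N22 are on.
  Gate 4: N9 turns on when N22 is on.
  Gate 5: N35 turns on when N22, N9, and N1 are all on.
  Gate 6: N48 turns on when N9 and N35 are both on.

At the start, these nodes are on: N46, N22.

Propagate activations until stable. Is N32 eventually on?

N32 would need N9 and N13 (Gate 1), but N13 never turns on.

No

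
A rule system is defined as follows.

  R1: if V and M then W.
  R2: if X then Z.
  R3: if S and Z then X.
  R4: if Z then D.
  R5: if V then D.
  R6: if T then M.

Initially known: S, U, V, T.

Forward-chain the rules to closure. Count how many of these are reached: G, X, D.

1

V holds, so D follows (R5).
No rule produces G, and it is not given.
X would need S and Z (R3), but Z is never established.
D: reached.
Reached: D — 1 of the 3.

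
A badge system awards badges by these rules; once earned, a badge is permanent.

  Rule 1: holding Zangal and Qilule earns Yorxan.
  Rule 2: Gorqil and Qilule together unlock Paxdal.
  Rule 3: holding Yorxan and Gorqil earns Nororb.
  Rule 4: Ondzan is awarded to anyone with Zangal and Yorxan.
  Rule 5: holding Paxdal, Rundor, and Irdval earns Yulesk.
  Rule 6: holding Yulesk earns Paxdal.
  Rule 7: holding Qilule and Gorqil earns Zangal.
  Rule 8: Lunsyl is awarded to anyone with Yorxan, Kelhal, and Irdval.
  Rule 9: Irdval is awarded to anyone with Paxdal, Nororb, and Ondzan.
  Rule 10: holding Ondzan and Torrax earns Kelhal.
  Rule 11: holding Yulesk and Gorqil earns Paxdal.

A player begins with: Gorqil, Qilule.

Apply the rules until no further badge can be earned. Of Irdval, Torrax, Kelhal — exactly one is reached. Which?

With Qilule and Gorqil, Zangal is earned (Rule 7).
With Gorqil and Qilule, Paxdal is earned (Rule 2).
With Zangal and Qilule, Yorxan is earned (Rule 1).
With Zangal and Yorxan, Ondzan is earned (Rule 4).
With Yorxan and Gorqil, Nororb is earned (Rule 3).
With Paxdal, Nororb, and Ondzan, Irdval is earned (Rule 9).
No rule produces Torrax, and it is not given. Kelhal would need Ondzan and Torrax (Rule 10), but Torrax is never earned.

Irdval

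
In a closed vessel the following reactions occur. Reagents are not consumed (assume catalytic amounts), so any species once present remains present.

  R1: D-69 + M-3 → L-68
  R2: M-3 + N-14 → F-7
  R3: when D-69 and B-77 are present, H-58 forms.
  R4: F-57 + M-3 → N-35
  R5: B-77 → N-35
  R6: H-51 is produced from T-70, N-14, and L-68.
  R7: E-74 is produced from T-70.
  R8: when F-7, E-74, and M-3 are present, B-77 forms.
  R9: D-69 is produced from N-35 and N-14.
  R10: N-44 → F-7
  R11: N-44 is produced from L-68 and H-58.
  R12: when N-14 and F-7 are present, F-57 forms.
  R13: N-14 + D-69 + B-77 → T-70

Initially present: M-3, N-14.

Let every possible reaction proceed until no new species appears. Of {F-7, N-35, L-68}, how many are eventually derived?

3

M-3 and N-14 present → F-7 forms (R2).
N-14 and F-7 present → F-57 forms (R12).
F-57 and M-3 present → N-35 forms (R4).
N-35 and N-14 present → D-69 forms (R9).
D-69 and M-3 present → L-68 forms (R1).
F-7: reached.
N-35: reached.
L-68: reached.
All 3 are reached.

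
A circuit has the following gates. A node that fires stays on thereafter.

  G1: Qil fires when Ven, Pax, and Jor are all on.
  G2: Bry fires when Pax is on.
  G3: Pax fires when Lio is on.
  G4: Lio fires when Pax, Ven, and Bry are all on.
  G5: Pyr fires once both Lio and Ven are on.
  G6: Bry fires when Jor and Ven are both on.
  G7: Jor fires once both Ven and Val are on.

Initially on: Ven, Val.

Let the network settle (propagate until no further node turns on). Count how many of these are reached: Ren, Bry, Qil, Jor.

2

G7: Ven and Val on → Jor on.
Jor and Ven are on, so Bry fires (G6).
No rule produces Ren, and it is not given.
Bry: reached.
Qil would need Ven, Pax, and Jor (G1), but Pax never turns on.
Jor: reached.
Reached: Bry and Jor — 2 of the 4.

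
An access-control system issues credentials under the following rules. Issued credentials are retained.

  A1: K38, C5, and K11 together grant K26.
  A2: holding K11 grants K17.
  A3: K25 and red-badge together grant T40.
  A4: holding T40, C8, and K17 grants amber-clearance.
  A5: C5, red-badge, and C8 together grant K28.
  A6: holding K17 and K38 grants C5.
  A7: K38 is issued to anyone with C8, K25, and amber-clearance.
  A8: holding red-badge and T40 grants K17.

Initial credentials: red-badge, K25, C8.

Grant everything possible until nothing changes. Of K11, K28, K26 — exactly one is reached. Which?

Holding K25 and red-badge grants T40 (A3).
Holding red-badge and T40 grants K17 (A8).
Holding T40, C8, and K17 grants amber-clearance (A4).
Holding C8, K25, and amber-clearance grants K38 (A7).
Holding K17 and K38 grants C5 (A6).
Holding C5, red-badge, and C8 grants K28 (A5).
No rule produces K11, and it is not given. K26 would need K38, C5, and K11 (A1), but K11 is never granted.

K28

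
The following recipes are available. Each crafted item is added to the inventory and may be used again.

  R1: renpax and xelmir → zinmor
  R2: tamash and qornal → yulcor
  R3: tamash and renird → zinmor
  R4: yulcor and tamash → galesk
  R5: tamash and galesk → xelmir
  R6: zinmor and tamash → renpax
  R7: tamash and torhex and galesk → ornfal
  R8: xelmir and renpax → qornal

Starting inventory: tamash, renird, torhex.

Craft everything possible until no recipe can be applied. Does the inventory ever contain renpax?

Using R3, tamash and renird make zinmor.
Using R6, zinmor and tamash make renpax.

Yes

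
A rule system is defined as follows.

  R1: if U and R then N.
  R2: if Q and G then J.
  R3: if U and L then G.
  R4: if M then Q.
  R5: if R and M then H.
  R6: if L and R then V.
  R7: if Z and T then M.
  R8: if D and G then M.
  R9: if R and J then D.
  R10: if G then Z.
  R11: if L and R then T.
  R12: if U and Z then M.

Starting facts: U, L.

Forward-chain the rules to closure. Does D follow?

No

D would need R and J (R9), but R is never established.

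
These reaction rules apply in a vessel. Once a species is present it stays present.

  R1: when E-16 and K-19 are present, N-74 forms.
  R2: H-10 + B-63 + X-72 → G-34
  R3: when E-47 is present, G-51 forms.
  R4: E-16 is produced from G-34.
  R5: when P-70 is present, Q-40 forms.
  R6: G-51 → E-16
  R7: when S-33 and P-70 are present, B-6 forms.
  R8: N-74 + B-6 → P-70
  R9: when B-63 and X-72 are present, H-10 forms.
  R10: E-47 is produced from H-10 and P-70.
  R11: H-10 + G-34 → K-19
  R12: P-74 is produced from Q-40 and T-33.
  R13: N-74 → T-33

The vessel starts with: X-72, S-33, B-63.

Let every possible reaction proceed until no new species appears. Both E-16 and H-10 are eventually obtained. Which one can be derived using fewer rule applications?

H-10: B-63 and X-72 present → H-10 forms (R9). [1 rule application]
E-16: B-63 and X-72 present → H-10 forms (R9). H-10, B-63, and X-72 present → G-34 forms (R2). G-34 present → E-16 forms (R4). [3 rule applications]
H-10 needs fewer.

H-10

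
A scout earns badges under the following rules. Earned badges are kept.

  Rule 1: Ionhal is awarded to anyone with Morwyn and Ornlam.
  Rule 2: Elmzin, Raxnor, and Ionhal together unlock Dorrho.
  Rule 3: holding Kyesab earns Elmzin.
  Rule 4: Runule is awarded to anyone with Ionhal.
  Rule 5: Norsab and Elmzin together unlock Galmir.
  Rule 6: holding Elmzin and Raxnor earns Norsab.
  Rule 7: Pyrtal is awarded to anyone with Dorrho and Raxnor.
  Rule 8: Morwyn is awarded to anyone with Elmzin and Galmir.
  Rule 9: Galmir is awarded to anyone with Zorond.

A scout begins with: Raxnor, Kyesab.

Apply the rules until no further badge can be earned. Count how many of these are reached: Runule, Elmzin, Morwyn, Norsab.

3

With Kyesab, Elmzin is earned (Rule 3).
With Elmzin and Raxnor, Norsab is earned (Rule 6).
With Norsab and Elmzin, Galmir is earned (Rule 5).
With Elmzin and Galmir, Morwyn is earned (Rule 8).
Runule would need Ionhal (Rule 4), but Ionhal is never earned.
Elmzin: reached.
Morwyn: reached.
Norsab: reached.
Reached: Elmzin, Morwyn, and Norsab — 3 of the 4.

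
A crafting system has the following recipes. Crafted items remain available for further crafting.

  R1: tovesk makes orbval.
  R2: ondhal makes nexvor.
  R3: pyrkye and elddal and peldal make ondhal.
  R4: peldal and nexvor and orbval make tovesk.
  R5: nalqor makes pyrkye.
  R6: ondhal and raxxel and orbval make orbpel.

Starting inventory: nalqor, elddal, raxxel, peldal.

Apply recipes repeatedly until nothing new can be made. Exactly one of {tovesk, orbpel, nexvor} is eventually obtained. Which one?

nalqor → pyrkye (R5).
pyrkye and elddal and peldal → ondhal (R3).
ondhal → nexvor (R2).
tovesk would need peldal, nexvor, and orbval (R4), but orbval is never obtained. orbpel would need ondhal, raxxel, and orbval (R6), but orbval is never obtained.

nexvor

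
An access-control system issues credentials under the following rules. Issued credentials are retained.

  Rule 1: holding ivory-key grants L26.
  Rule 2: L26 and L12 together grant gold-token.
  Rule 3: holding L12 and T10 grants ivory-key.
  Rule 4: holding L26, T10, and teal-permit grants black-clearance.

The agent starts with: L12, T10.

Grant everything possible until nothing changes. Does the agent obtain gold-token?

Yes

Holding L12 and T10 grants ivory-key (Rule 3).
Holding ivory-key grants L26 (Rule 1).
Holding L26 and L12 grants gold-token (Rule 2).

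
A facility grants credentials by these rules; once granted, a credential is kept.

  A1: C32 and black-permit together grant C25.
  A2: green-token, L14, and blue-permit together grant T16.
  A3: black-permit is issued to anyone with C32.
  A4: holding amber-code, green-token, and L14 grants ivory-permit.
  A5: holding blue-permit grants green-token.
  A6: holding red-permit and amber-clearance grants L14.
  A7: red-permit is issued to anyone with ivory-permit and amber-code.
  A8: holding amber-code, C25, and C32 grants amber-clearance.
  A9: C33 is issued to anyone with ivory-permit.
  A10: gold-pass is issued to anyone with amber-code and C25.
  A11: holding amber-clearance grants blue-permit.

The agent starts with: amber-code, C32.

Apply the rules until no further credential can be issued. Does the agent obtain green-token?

Yes

Holding C32 grants black-permit (A3).
Holding C32 and black-permit grants C25 (A1).
Holding amber-code, C25, and C32 grants amber-clearance (A8).
Holding amber-clearance grants blue-permit (A11).
Holding blue-permit grants green-token (A5).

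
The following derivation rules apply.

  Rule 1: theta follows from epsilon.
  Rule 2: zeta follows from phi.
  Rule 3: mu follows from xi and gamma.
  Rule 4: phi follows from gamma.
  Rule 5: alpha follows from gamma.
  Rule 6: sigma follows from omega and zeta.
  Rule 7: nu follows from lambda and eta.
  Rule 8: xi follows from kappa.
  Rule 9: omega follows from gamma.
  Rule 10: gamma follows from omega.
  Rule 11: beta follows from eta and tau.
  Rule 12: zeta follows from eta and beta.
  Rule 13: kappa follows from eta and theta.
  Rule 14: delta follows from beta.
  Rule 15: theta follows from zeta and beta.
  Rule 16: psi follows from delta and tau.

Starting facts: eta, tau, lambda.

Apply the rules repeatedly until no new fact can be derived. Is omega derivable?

No

omega would need gamma (Rule 9), but gamma is never established.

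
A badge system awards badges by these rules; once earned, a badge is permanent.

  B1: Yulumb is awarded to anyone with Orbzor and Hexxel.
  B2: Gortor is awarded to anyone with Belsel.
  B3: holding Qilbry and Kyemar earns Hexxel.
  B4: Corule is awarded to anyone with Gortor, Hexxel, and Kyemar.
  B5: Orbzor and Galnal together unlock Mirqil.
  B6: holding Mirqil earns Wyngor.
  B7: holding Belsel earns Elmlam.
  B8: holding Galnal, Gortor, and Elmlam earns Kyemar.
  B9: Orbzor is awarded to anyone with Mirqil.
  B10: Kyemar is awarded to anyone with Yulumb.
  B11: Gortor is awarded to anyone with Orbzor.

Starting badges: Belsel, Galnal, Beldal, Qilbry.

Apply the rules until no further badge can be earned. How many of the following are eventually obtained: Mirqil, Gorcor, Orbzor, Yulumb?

Mirqil would need Orbzor and Galnal (B5), but Orbzor is never earned.
No rule produces Gorcor, and it is not given.
Orbzor would need Mirqil (B9), but Mirqil is never earned.
Yulumb would need Orbzor and Hexxel (B1), but Orbzor is never earned.
None of the 4 are reached.

0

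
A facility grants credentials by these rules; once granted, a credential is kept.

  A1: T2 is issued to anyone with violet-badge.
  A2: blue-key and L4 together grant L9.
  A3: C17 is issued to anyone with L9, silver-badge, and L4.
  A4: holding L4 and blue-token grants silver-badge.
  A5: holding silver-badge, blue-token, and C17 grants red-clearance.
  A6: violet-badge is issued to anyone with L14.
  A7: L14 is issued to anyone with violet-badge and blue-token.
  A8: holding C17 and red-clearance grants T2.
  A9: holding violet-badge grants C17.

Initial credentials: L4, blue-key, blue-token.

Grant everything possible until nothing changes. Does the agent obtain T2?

Holding blue-key and L4 grants L9 (A2).
Holding L4 and blue-token grants silver-badge (A4).
Holding L9, silver-badge, and L4 grants C17 (A3).
Holding silver-badge, blue-token, and C17 grants red-clearance (A5).
Holding C17 and red-clearance grants T2 (A8).

Yes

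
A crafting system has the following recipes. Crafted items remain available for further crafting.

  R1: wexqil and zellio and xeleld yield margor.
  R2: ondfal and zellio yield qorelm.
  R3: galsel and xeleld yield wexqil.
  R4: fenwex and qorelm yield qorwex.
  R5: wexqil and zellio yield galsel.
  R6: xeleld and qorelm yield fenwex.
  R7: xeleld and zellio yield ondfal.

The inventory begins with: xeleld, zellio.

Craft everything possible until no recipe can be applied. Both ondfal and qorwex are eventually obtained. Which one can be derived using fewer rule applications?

ondfal

ondfal: xeleld and zellio → ondfal (R7). [1 rule application]
qorwex: xeleld and zellio → ondfal (R7). ondfal and zellio → qorelm (R2). Using R6, xeleld and qorelm make fenwex. fenwex and qorelm → qorwex (R4). [4 rule applications]
ondfal needs fewer.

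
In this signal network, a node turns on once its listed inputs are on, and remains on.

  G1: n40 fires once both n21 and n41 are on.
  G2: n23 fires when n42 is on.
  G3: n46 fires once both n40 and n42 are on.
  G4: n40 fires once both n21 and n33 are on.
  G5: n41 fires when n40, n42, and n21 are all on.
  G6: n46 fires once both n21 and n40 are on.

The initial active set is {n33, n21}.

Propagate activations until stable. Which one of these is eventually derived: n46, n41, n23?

n21 and n33 are on, so n40 fires (G4).
G6: n21 and n40 on → n46 on.
n41 would need n40, n42, and n21 (G5), but n42 never turns on. n23 would need n42 (G2), but n42 never turns on.

n46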